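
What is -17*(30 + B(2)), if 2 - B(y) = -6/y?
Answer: -595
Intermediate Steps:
B(y) = 2 + 6/y (B(y) = 2 - (-6)/y = 2 + 6/y)
-17*(30 + B(2)) = -17*(30 + (2 + 6/2)) = -17*(30 + (2 + 6*(½))) = -17*(30 + (2 + 3)) = -17*(30 + 5) = -17*35 = -595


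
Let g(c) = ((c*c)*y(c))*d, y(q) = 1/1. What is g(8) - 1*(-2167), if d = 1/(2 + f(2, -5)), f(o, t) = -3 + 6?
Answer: 10899/5 ≈ 2179.8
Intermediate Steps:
f(o, t) = 3
y(q) = 1
d = ⅕ (d = 1/(2 + 3) = 1/5 = ⅕ ≈ 0.20000)
g(c) = c²/5 (g(c) = ((c*c)*1)*(⅕) = (c²*1)*(⅕) = c²*(⅕) = c²/5)
g(8) - 1*(-2167) = (⅕)*8² - 1*(-2167) = (⅕)*64 + 2167 = 64/5 + 2167 = 10899/5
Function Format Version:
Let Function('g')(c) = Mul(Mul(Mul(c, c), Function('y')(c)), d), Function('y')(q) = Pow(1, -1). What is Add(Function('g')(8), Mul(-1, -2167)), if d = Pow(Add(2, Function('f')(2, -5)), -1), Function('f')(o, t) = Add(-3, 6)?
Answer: Rational(10899, 5) ≈ 2179.8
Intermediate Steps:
Function('f')(o, t) = 3
Function('y')(q) = 1
d = Rational(1, 5) (d = Pow(Add(2, 3), -1) = Pow(5, -1) = Rational(1, 5) ≈ 0.20000)
Function('g')(c) = Mul(Rational(1, 5), Pow(c, 2)) (Function('g')(c) = Mul(Mul(Mul(c, c), 1), Rational(1, 5)) = Mul(Mul(Pow(c, 2), 1), Rational(1, 5)) = Mul(Pow(c, 2), Rational(1, 5)) = Mul(Rational(1, 5), Pow(c, 2)))
Add(Function('g')(8), Mul(-1, -2167)) = Add(Mul(Rational(1, 5), Pow(8, 2)), Mul(-1, -2167)) = Add(Mul(Rational(1, 5), 64), 2167) = Add(Rational(64, 5), 2167) = Rational(10899, 5)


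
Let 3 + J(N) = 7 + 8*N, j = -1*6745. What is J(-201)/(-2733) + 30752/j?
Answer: -73226236/18434085 ≈ -3.9723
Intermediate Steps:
j = -6745
J(N) = 4 + 8*N (J(N) = -3 + (7 + 8*N) = 4 + 8*N)
J(-201)/(-2733) + 30752/j = (4 + 8*(-201))/(-2733) + 30752/(-6745) = (4 - 1608)*(-1/2733) + 30752*(-1/6745) = -1604*(-1/2733) - 30752/6745 = 1604/2733 - 30752/6745 = -73226236/18434085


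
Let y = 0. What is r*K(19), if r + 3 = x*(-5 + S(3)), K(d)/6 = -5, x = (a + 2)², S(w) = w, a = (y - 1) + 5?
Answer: 2250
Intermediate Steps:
a = 4 (a = (0 - 1) + 5 = -1 + 5 = 4)
x = 36 (x = (4 + 2)² = 6² = 36)
K(d) = -30 (K(d) = 6*(-5) = -30)
r = -75 (r = -3 + 36*(-5 + 3) = -3 + 36*(-2) = -3 - 72 = -75)
r*K(19) = -75*(-30) = 2250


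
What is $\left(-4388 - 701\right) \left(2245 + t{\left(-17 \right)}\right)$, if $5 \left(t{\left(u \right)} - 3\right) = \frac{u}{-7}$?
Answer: $- \frac{57212719}{5} \approx -1.1443 \cdot 10^{7}$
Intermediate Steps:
$t{\left(u \right)} = 3 - \frac{u}{35}$ ($t{\left(u \right)} = 3 + \frac{u \frac{1}{-7}}{5} = 3 + \frac{u \left(- \frac{1}{7}\right)}{5} = 3 + \frac{\left(- \frac{1}{7}\right) u}{5} = 3 - \frac{u}{35}$)
$\left(-4388 - 701\right) \left(2245 + t{\left(-17 \right)}\right) = \left(-4388 - 701\right) \left(2245 + \left(3 - - \frac{17}{35}\right)\right) = - 5089 \left(2245 + \left(3 + \frac{17}{35}\right)\right) = - 5089 \left(2245 + \frac{122}{35}\right) = \left(-5089\right) \frac{78697}{35} = - \frac{57212719}{5}$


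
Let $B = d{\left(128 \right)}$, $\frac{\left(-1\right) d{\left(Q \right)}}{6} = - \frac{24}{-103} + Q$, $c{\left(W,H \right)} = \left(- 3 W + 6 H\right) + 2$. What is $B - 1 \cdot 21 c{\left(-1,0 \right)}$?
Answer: $- \frac{90063}{103} \approx -874.4$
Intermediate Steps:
$c{\left(W,H \right)} = 2 - 3 W + 6 H$
$d{\left(Q \right)} = - \frac{144}{103} - 6 Q$ ($d{\left(Q \right)} = - 6 \left(- \frac{24}{-103} + Q\right) = - 6 \left(\left(-24\right) \left(- \frac{1}{103}\right) + Q\right) = - 6 \left(\frac{24}{103} + Q\right) = - \frac{144}{103} - 6 Q$)
$B = - \frac{79248}{103}$ ($B = - \frac{144}{103} - 768 = - \frac{79248}{103} \approx -769.4$)
$B - 1 \cdot 21 c{\left(-1,0 \right)} = - \frac{79248}{103} - 1 \cdot 21 \left(2 - -3 + 6 \cdot 0\right) = - \frac{79248}{103} - 21 \left(2 + 3 + 0\right) = - \frac{79248}{103} - 21 \cdot 5 = - \frac{79248}{103} - 105 = - \frac{90063}{103}$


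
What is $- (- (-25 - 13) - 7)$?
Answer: $-31$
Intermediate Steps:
$- (- (-25 - 13) - 7) = - (\left(-1\right) \left(-38\right) - 7) = - (38 - 7) = \left(-1\right) 31 = -31$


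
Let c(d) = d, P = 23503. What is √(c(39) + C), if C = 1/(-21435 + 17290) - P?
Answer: I*√403135574745/4145 ≈ 153.18*I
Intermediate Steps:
C = -97419936/4145 (C = 1/(-21435 + 17290) - 1*23503 = 1/(-4145) - 23503 = -1/4145 - 23503 = -97419936/4145 ≈ -23503.)
√(c(39) + C) = √(39 - 97419936/4145) = √(-97258281/4145) = I*√403135574745/4145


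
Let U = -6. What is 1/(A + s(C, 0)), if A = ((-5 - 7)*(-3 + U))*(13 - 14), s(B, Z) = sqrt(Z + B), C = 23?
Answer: -108/11641 - sqrt(23)/11641 ≈ -0.0096895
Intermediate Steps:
s(B, Z) = sqrt(B + Z)
A = -108 (A = ((-5 - 7)*(-3 - 6))*(13 - 14) = -12*(-9)*(-1) = 108*(-1) = -108)
1/(A + s(C, 0)) = 1/(-108 + sqrt(23 + 0)) = 1/(-108 + sqrt(23))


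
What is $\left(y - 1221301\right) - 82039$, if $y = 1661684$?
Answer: $358344$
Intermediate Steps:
$\left(y - 1221301\right) - 82039 = \left(1661684 - 1221301\right) - 82039 = 440383 - 82039 = 358344$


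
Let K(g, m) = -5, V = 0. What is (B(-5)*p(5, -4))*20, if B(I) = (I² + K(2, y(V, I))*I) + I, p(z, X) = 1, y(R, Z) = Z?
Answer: 900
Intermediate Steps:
B(I) = I² - 4*I (B(I) = (I² - 5*I) + I = I² - 4*I)
(B(-5)*p(5, -4))*20 = (-5*(-4 - 5)*1)*20 = (-5*(-9)*1)*20 = (45*1)*20 = 45*20 = 900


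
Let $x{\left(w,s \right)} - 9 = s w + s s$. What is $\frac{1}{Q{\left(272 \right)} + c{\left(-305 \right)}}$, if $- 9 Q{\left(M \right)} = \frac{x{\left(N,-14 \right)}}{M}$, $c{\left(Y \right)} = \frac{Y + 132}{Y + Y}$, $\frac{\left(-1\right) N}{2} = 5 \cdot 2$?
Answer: $\frac{746640}{63827} \approx 11.698$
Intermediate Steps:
$N = -20$ ($N = - 2 \cdot 5 \cdot 2 = \left(-2\right) 10 = -20$)
$x{\left(w,s \right)} = 9 + s^{2} + s w$ ($x{\left(w,s \right)} = 9 + \left(s w + s s\right) = 9 + \left(s w + s^{2}\right) = 9 + \left(s^{2} + s w\right) = 9 + s^{2} + s w$)
$c{\left(Y \right)} = \frac{132 + Y}{2 Y}$
$Q{\left(M \right)} = - \frac{485}{9 M}$ ($Q{\left(M \right)} = - \frac{\left(9 + \left(-14\right)^{2} - -280\right) \frac{1}{M}}{9} = - \frac{\left(9 + 196 + 280\right) \frac{1}{M}}{9} = - \frac{485 \frac{1}{M}}{9} = - \frac{485}{9 M}$)
$\frac{1}{Q{\left(272 \right)} + c{\left(-305 \right)}} = \frac{1}{- \frac{485}{9 \cdot 272} + \frac{132 - 305}{2 \left(-305\right)}} = \frac{1}{\left(- \frac{485}{9}\right) \frac{1}{272} + \frac{1}{2} \left(- \frac{1}{305}\right) \left(-173\right)} = \frac{1}{- \frac{485}{2448} + \frac{173}{610}} = \frac{1}{\frac{63827}{746640}} = \frac{746640}{63827}$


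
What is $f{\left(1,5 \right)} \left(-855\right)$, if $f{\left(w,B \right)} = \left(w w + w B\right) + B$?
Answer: $-9405$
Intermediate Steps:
$f{\left(w,B \right)} = B + w^{2} + B w$ ($f{\left(w,B \right)} = \left(w^{2} + B w\right) + B = B + w^{2} + B w$)
$f{\left(1,5 \right)} \left(-855\right) = \left(5 + 1^{2} + 5 \cdot 1\right) \left(-855\right) = \left(5 + 1 + 5\right) \left(-855\right) = 11 \left(-855\right) = -9405$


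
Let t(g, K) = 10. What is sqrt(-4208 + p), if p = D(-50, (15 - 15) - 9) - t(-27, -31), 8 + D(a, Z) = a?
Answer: 2*I*sqrt(1069) ≈ 65.391*I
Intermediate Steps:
D(a, Z) = -8 + a
p = -68 (p = (-8 - 50) - 1*10 = -58 - 10 = -68)
sqrt(-4208 + p) = sqrt(-4208 - 68) = sqrt(-4276) = 2*I*sqrt(1069)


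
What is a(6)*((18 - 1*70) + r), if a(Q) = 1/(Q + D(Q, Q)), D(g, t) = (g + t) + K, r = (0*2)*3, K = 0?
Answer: -26/9 ≈ -2.8889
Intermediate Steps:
r = 0 (r = 0*3 = 0)
D(g, t) = g + t (D(g, t) = (g + t) + 0 = g + t)
a(Q) = 1/(3*Q) (a(Q) = 1/(Q + (Q + Q)) = 1/(Q + 2*Q) = 1/(3*Q))
a(6)*((18 - 1*70) + r) = ((1/3)/6)*((18 - 1*70) + 0) = ((1/3)*(1/6))*((18 - 70) + 0) = (-52 + 0)/18 = (1/18)*(-52) = -26/9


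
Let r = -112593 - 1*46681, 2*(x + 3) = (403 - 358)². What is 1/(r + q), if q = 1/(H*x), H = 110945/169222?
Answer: -223997955/35677049946226 ≈ -6.2785e-6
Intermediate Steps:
x = 2019/2 (x = -3 + (403 - 358)²/2 = -3 + (½)*45² = -3 + (½)*2025 = -3 + 2025/2 = 2019/2 ≈ 1009.5)
H = 110945/169222 (H = 110945*(1/169222) = 110945/169222 ≈ 0.65562)
q = 338444/223997955 (q = 1/((110945/169222)*(2019/2)) = (169222/110945)*(2/2019) = 338444/223997955 ≈ 0.0015109)
r = -159274 (r = -112593 - 46681 = -159274)
1/(r + q) = 1/(-159274 + 338444/223997955) = 1/(-35677049946226/223997955) = -223997955/35677049946226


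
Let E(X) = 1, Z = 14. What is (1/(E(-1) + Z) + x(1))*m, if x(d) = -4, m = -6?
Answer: 118/5 ≈ 23.600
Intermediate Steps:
(1/(E(-1) + Z) + x(1))*m = (1/(1 + 14) - 4)*(-6) = (1/15 - 4)*(-6) = -59/15*(-6) = 118/5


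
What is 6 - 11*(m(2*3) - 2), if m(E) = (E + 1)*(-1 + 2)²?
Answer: -49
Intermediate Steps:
m(E) = 1 + E (m(E) = (1 + E)*1² = (1 + E)*1 = 1 + E)
6 - 11*(m(2*3) - 2) = 6 - 11*((1 + 2*3) - 2) = 6 - 11*((1 + 6) - 2) = 6 - 11*(7 - 2) = 6 - 11*5 = 6 - 55 = -49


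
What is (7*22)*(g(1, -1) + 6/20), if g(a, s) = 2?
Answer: 1771/5 ≈ 354.20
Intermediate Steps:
(7*22)*(g(1, -1) + 6/20) = (7*22)*(2 + 6/20) = 154*(2 + 6*(1/20)) = 154*(2 + 3/10) = 154*(23/10) = 1771/5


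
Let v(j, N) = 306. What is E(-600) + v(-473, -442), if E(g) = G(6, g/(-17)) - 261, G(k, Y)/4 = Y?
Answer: 3165/17 ≈ 186.18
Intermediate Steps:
G(k, Y) = 4*Y
E(g) = -261 - 4*g/17 (E(g) = 4*(g/(-17)) - 261 = 4*(g*(-1/17)) - 261 = 4*(-g/17) - 261 = -4*g/17 - 261 = -261 - 4*g/17)
E(-600) + v(-473, -442) = (-261 - 4/17*(-600)) + 306 = (-261 + 2400/17) + 306 = -2037/17 + 306 = 3165/17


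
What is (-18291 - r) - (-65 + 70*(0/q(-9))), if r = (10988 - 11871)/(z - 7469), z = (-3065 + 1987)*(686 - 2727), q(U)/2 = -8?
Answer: -39964677871/2192729 ≈ -18226.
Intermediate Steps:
q(U) = -16 (q(U) = 2*(-8) = -16)
z = 2200198 (z = -1078*(-2041) = 2200198)
r = -883/2192729 (r = (10988 - 11871)/(2200198 - 7469) = -883/2192729 ≈ -0.00040269)
(-18291 - r) - (-65 + 70*(0/q(-9))) = (-18291 - 1*(-883/2192729)) - (-65 + 70*(0/(-16))) = (-18291 + 883/2192729) - (-65 + 70*(0*(-1/16))) = -40107205256/2192729 - (-65 + 70*0) = -40107205256/2192729 - (-65 + 0) = -40107205256/2192729 - 1*(-65) = -40107205256/2192729 + 65 = -39964677871/2192729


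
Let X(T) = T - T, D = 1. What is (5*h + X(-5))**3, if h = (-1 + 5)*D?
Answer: 8000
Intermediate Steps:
X(T) = 0
h = 4 (h = (-1 + 5)*1 = 4*1 = 4)
(5*h + X(-5))**3 = (5*4 + 0)**3 = (20 + 0)**3 = 20**3 = 8000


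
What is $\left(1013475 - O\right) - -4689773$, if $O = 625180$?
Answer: $5078068$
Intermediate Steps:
$\left(1013475 - O\right) - -4689773 = \left(1013475 - 625180\right) - -4689773 = \left(1013475 - 625180\right) + 4689773 = 388295 + 4689773 = 5078068$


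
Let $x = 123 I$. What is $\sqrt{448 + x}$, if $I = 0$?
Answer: $8 \sqrt{7} \approx 21.166$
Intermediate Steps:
$x = 0$ ($x = 123 \cdot 0 = 0$)
$\sqrt{448 + x} = \sqrt{448 + 0} = \sqrt{448} = 8 \sqrt{7}$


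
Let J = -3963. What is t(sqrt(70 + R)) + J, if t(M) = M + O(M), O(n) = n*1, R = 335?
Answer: -3963 + 18*sqrt(5) ≈ -3922.8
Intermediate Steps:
O(n) = n
t(M) = 2*M (t(M) = M + M = 2*M)
t(sqrt(70 + R)) + J = 2*sqrt(70 + 335) - 3963 = 2*sqrt(405) - 3963 = 2*(9*sqrt(5)) - 3963 = 18*sqrt(5) - 3963 = -3963 + 18*sqrt(5)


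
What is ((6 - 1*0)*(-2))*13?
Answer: -156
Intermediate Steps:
((6 - 1*0)*(-2))*13 = ((6 + 0)*(-2))*13 = (6*(-2))*13 = -12*13 = -156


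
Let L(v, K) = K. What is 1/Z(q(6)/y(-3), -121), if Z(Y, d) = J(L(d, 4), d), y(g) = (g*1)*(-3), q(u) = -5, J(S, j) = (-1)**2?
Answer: 1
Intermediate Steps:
J(S, j) = 1
y(g) = -3*g (y(g) = g*(-3) = -3*g)
Z(Y, d) = 1
1/Z(q(6)/y(-3), -121) = 1/1 = 1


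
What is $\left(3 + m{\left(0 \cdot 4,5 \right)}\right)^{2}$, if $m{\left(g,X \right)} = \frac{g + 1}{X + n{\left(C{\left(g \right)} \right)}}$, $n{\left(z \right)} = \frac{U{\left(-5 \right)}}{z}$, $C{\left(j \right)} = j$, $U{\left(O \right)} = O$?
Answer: $9$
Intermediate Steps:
$n{\left(z \right)} = - \frac{5}{z}$
$m{\left(g,X \right)} = \frac{1 + g}{X - \frac{5}{g}}$ ($m{\left(g,X \right)} = \frac{g + 1}{X - \frac{5}{g}} = \frac{1 + g}{X - \frac{5}{g}}$)
$\left(3 + m{\left(0 \cdot 4,5 \right)}\right)^{2} = \left(3 + \frac{0 \cdot 4 \left(1 + 0 \cdot 4\right)}{-5 + 5 \cdot 0 \cdot 4}\right)^{2} = \left(3 + \frac{0 \left(1 + 0\right)}{-5 + 5 \cdot 0}\right)^{2} = \left(3 + 0 \frac{1}{-5 + 0} \cdot 1\right)^{2} = \left(3 + 0 \frac{1}{-5} \cdot 1\right)^{2} = \left(3 + 0 \left(- \frac{1}{5}\right) 1\right)^{2} = \left(3 + 0\right)^{2} = 3^{2} = 9$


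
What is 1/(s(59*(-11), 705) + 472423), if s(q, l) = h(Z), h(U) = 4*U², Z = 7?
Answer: 1/472619 ≈ 2.1159e-6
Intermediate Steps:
s(q, l) = 196 (s(q, l) = 4*7² = 4*49 = 196)
1/(s(59*(-11), 705) + 472423) = 1/(196 + 472423) = 1/472619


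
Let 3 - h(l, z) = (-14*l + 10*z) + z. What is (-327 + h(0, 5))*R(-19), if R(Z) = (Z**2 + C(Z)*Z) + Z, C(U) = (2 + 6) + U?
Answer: -208829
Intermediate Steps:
C(U) = 8 + U
R(Z) = Z + Z**2 + Z*(8 + Z) (R(Z) = (Z**2 + (8 + Z)*Z) + Z = (Z**2 + Z*(8 + Z)) + Z = Z + Z**2 + Z*(8 + Z))
h(l, z) = 3 - 11*z + 14*l (h(l, z) = 3 - ((-14*l + 10*z) + z) = 3 - (-14*l + 11*z) = 3 + (-11*z + 14*l) = 3 - 11*z + 14*l)
(-327 + h(0, 5))*R(-19) = (-327 + (3 - 11*5 + 14*0))*(-19*(9 + 2*(-19))) = (-327 + (3 - 55 + 0))*(-19*(9 - 38)) = (-327 - 52)*(-19*(-29)) = -379*551 = -208829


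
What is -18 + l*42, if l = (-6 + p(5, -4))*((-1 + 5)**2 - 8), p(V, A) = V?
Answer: -354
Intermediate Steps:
l = -8 (l = (-6 + 5)*((-1 + 5)**2 - 8) = -(4**2 - 8) = -(16 - 8) = -1*8 = -8)
-18 + l*42 = -18 - 8*42 = -18 - 336 = -354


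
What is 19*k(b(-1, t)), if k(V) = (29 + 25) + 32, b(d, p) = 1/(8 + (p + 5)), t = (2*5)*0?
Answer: 1634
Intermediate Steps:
t = 0 (t = 10*0 = 0)
b(d, p) = 1/(13 + p) (b(d, p) = 1/(8 + (5 + p)) = 1/(13 + p))
k(V) = 86 (k(V) = 54 + 32 = 86)
19*k(b(-1, t)) = 19*86 = 1634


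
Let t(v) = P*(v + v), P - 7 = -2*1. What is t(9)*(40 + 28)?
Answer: 6120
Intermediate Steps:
P = 5 (P = 7 - 2*1 = 7 - 2 = 5)
t(v) = 10*v (t(v) = 5*(v + v) = 5*(2*v) = 10*v)
t(9)*(40 + 28) = (10*9)*(40 + 28) = 90*68 = 6120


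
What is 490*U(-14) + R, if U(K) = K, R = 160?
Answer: -6700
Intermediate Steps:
490*U(-14) + R = 490*(-14) + 160 = -6860 + 160 = -6700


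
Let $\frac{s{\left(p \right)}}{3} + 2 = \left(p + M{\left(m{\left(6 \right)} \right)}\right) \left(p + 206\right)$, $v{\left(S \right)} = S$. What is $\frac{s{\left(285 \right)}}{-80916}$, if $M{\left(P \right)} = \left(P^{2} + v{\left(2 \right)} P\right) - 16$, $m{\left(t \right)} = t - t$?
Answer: $- \frac{12007}{2452} \approx -4.8968$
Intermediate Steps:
$m{\left(t \right)} = 0$
$M{\left(P \right)} = -16 + P^{2} + 2 P$ ($M{\left(P \right)} = \left(P^{2} + 2 P\right) - 16 = -16 + P^{2} + 2 P$)
$s{\left(p \right)} = -6 + 3 \left(-16 + p\right) \left(206 + p\right)$ ($s{\left(p \right)} = -6 + 3 \left(p + \left(-16 + 0^{2} + 2 \cdot 0\right)\right) \left(p + 206\right) = -6 + 3 \left(p + \left(-16 + 0 + 0\right)\right) \left(206 + p\right) = -6 + 3 \left(p - 16\right) \left(206 + p\right) = -6 + 3 \left(-16 + p\right) \left(206 + p\right)$)
$\frac{s{\left(285 \right)}}{-80916} = \frac{-9894 + 3 \cdot 285^{2} + 570 \cdot 285}{-80916} = \left(-9894 + 3 \cdot 81225 + 162450\right) \left(- \frac{1}{80916}\right) = \left(-9894 + 243675 + 162450\right) \left(- \frac{1}{80916}\right) = 396231 \left(- \frac{1}{80916}\right) = - \frac{12007}{2452}$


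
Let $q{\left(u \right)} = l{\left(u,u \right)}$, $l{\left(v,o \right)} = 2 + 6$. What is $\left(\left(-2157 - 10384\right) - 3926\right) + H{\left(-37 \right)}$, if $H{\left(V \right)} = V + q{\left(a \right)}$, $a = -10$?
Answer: $-16496$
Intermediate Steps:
$l{\left(v,o \right)} = 8$
$q{\left(u \right)} = 8$
$H{\left(V \right)} = 8 + V$ ($H{\left(V \right)} = V + 8 = 8 + V$)
$\left(\left(-2157 - 10384\right) - 3926\right) + H{\left(-37 \right)} = \left(\left(-2157 - 10384\right) - 3926\right) + \left(8 - 37\right) = \left(-12541 - 3926\right) - 29 = -16467 - 29 = -16496$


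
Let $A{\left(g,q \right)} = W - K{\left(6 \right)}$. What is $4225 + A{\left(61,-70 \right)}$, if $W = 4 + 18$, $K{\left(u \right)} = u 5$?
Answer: $4217$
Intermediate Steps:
$K{\left(u \right)} = 5 u$
$W = 22$
$A{\left(g,q \right)} = -8$ ($A{\left(g,q \right)} = 22 - 5 \cdot 6 = 22 - 30 = -8$)
$4225 + A{\left(61,-70 \right)} = 4225 - 8 = 4217$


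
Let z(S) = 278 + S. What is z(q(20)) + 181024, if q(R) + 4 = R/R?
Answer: 181299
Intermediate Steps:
q(R) = -3 (q(R) = -4 + R/R = -4 + 1 = -3)
z(q(20)) + 181024 = (278 - 3) + 181024 = 275 + 181024 = 181299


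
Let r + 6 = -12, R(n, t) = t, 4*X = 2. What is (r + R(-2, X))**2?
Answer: 1225/4 ≈ 306.25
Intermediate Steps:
X = 1/2 (X = (1/4)*2 = 1/2 ≈ 0.50000)
r = -18 (r = -6 - 12 = -18)
(r + R(-2, X))**2 = (-18 + 1/2)**2 = (-35/2)**2 = 1225/4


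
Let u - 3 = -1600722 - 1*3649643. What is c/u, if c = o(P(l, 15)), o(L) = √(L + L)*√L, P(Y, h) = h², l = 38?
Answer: -225*√2/5250362 ≈ -6.0605e-5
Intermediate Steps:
u = -5250362 (u = 3 + (-1600722 - 1*3649643) = 3 + (-1600722 - 3649643) = 3 - 5250365 = -5250362)
o(L) = L*√2 (o(L) = √(2*L)*√L = (√2*√L)*√L = L*√2)
c = 225*√2 (c = 15²*√2 = 225*√2 ≈ 318.20)
c/u = (225*√2)/(-5250362) = (225*√2)*(-1/5250362) = -225*√2/5250362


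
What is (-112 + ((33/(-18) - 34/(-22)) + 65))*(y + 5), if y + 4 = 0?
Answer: -3121/66 ≈ -47.288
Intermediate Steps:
y = -4 (y = -4 + 0 = -4)
(-112 + ((33/(-18) - 34/(-22)) + 65))*(y + 5) = (-112 + ((33/(-18) - 34/(-22)) + 65))*(-4 + 5) = (-112 + ((33*(-1/18) - 34*(-1/22)) + 65))*1 = (-112 + ((-11/6 + 17/11) + 65))*1 = (-112 + (-19/66 + 65))*1 = (-112 + 4271/66)*1 = -3121/66*1 = -3121/66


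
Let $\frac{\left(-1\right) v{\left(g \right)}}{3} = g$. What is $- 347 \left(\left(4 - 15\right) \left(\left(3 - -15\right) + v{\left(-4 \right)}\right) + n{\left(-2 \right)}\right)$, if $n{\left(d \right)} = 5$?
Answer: $112775$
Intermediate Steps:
$v{\left(g \right)} = - 3 g$
$- 347 \left(\left(4 - 15\right) \left(\left(3 - -15\right) + v{\left(-4 \right)}\right) + n{\left(-2 \right)}\right) = - 347 \left(\left(4 - 15\right) \left(\left(3 - -15\right) - -12\right) + 5\right) = - 347 \left(- 11 \left(\left(3 + 15\right) + 12\right) + 5\right) = - 347 \left(- 11 \left(18 + 12\right) + 5\right) = - 347 \left(\left(-11\right) 30 + 5\right) = - 347 \left(-330 + 5\right) = \left(-347\right) \left(-325\right) = 112775$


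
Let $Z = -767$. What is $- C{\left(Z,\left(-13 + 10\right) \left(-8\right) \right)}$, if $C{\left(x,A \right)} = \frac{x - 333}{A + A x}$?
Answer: $- \frac{275}{4596} \approx -0.059835$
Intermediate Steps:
$C{\left(x,A \right)} = \frac{-333 + x}{A + A x}$
$- C{\left(Z,\left(-13 + 10\right) \left(-8\right) \right)} = - \frac{-333 - 767}{\left(-13 + 10\right) \left(-8\right) \left(1 - 767\right)} = - \frac{-1100}{\left(-3\right) \left(-8\right) \left(-766\right)} = - \frac{\left(-1\right) \left(-1100\right)}{24 \cdot 766} = \left(-1\right) \frac{275}{4596} = - \frac{275}{4596}$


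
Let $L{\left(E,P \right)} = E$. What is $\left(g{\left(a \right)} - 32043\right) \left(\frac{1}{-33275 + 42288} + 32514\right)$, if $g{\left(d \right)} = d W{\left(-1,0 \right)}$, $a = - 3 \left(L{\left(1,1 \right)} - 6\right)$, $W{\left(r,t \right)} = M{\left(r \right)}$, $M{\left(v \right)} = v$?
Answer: $- \frac{9394554679614}{9013} \approx -1.0423 \cdot 10^{9}$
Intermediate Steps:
$W{\left(r,t \right)} = r$
$a = 15$ ($a = - 3 \left(1 - 6\right) = \left(-3\right) \left(-5\right) = 15$)
$g{\left(d \right)} = - d$ ($g{\left(d \right)} = d \left(-1\right) = - d$)
$\left(g{\left(a \right)} - 32043\right) \left(\frac{1}{-33275 + 42288} + 32514\right) = \left(\left(-1\right) 15 - 32043\right) \left(\frac{1}{-33275 + 42288} + 32514\right) = \left(-15 - 32043\right) \left(\frac{1}{9013} + 32514\right) = - 32058 \left(\frac{1}{9013} + 32514\right) = \left(-32058\right) \frac{293048683}{9013} = - \frac{9394554679614}{9013}$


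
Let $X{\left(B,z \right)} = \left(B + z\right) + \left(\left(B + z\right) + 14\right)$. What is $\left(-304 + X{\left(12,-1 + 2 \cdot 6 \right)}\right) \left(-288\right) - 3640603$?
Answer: $-3570331$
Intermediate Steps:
$X{\left(B,z \right)} = 14 + 2 B + 2 z$ ($X{\left(B,z \right)} = \left(B + z\right) + \left(14 + B + z\right) = 14 + 2 B + 2 z$)
$\left(-304 + X{\left(12,-1 + 2 \cdot 6 \right)}\right) \left(-288\right) - 3640603 = \left(-304 + \left(14 + 2 \cdot 12 + 2 \left(-1 + 2 \cdot 6\right)\right)\right) \left(-288\right) - 3640603 = \left(-304 + \left(14 + 24 + 2 \left(-1 + 12\right)\right)\right) \left(-288\right) - 3640603 = \left(-304 + \left(14 + 24 + 2 \cdot 11\right)\right) \left(-288\right) - 3640603 = \left(-304 + \left(14 + 24 + 22\right)\right) \left(-288\right) - 3640603 = \left(-304 + 60\right) \left(-288\right) - 3640603 = \left(-244\right) \left(-288\right) - 3640603 = 70272 - 3640603 = -3570331$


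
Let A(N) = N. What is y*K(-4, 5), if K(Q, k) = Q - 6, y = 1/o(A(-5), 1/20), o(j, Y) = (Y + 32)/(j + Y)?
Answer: 990/641 ≈ 1.5445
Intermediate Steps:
o(j, Y) = (32 + Y)/(Y + j)
y = -99/641 (y = 1/((32 + 1/20)/(1/20 - 5)) = 1/((641/20)/(-99/20)) = 1/(-20/99*641/20) = 1/(-641/99) = -99/641 ≈ -0.15445)
K(Q, k) = -6 + Q
y*K(-4, 5) = -99*(-6 - 4)/641 = -99/641*(-10) = 990/641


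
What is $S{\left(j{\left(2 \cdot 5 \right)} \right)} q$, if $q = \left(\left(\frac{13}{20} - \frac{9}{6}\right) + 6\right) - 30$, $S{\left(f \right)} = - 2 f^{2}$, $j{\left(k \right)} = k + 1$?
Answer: $\frac{60137}{10} \approx 6013.7$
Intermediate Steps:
$j{\left(k \right)} = 1 + k$
$q = - \frac{497}{20}$ ($q = \left(\left(13 \cdot \frac{1}{20} - \frac{3}{2}\right) + 6\right) - 30 = \left(\left(\frac{13}{20} - \frac{3}{2}\right) + 6\right) - 30 = \left(- \frac{17}{20} + 6\right) - 30 = \frac{103}{20} - 30 = - \frac{497}{20} \approx -24.85$)
$S{\left(j{\left(2 \cdot 5 \right)} \right)} q = - 2 \left(1 + 2 \cdot 5\right)^{2} \left(- \frac{497}{20}\right) = - 2 \left(1 + 10\right)^{2} \left(- \frac{497}{20}\right) = - 2 \cdot 11^{2} \left(- \frac{497}{20}\right) = \left(-2\right) 121 \left(- \frac{497}{20}\right) = \left(-242\right) \left(- \frac{497}{20}\right) = \frac{60137}{10}$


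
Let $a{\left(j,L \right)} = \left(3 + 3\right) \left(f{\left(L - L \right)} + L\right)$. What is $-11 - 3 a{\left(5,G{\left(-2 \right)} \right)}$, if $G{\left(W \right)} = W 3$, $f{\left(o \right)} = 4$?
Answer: $25$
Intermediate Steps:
$G{\left(W \right)} = 3 W$
$a{\left(j,L \right)} = 24 + 6 L$ ($a{\left(j,L \right)} = \left(3 + 3\right) \left(4 + L\right) = 6 \left(4 + L\right) = 24 + 6 L$)
$-11 - 3 a{\left(5,G{\left(-2 \right)} \right)} = -11 - 3 \left(24 + 6 \cdot 3 \left(-2\right)\right) = -11 - 3 \left(24 + 6 \left(-6\right)\right) = -11 - 3 \left(24 - 36\right) = -11 - -36 = -11 + 36 = 25$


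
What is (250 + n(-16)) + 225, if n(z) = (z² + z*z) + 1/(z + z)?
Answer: 31583/32 ≈ 986.97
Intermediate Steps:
n(z) = 1/(2*z) + 2*z² (n(z) = (z² + z²) + 1/(2*z) = 2*z² + 1/(2*z) = 1/(2*z) + 2*z²)
(250 + n(-16)) + 225 = (250 + (½)*(1 + 4*(-16)³)/(-16)) + 225 = (250 + (½)*(-1/16)*(1 + 4*(-4096))) + 225 = (250 + (½)*(-1/16)*(1 - 16384)) + 225 = (250 + (½)*(-1/16)*(-16383)) + 225 = (250 + 16383/32) + 225 = 24383/32 + 225 = 31583/32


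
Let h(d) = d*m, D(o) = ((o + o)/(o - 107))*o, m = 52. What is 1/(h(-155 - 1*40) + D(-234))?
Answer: -341/3567252 ≈ -9.5592e-5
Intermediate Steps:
D(o) = 2*o²/(-107 + o) (D(o) = ((2*o)/(-107 + o))*o = (2*o/(-107 + o))*o = 2*o²/(-107 + o))
h(d) = 52*d (h(d) = d*52 = 52*d)
1/(h(-155 - 1*40) + D(-234)) = 1/(52*(-155 - 1*40) + 2*(-234)²/(-107 - 234)) = 1/(52*(-155 - 40) + 2*54756/(-341)) = 1/(52*(-195) + 2*54756*(-1/341)) = 1/(-10140 - 109512/341) = 1/(-3567252/341) = -341/3567252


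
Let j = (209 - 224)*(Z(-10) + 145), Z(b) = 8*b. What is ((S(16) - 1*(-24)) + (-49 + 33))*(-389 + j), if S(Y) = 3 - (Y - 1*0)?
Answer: 6820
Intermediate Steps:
S(Y) = 3 - Y (S(Y) = 3 - (Y + 0) = 3 - Y)
j = -975 (j = (209 - 224)*(8*(-10) + 145) = -15*(-80 + 145) = -15*65 = -975)
((S(16) - 1*(-24)) + (-49 + 33))*(-389 + j) = (((3 - 1*16) - 1*(-24)) + (-49 + 33))*(-389 - 975) = (((3 - 16) + 24) - 16)*(-1364) = ((-13 + 24) - 16)*(-1364) = (11 - 16)*(-1364) = -5*(-1364) = 6820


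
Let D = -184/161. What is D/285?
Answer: -8/1995 ≈ -0.0040100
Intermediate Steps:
D = -8/7 (D = -184*1/161 = -8/7 ≈ -1.1429)
D/285 = -8/7/285 = (1/285)*(-8/7) = -8/1995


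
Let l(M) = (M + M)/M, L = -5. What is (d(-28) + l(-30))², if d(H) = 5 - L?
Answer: 144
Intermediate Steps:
l(M) = 2 (l(M) = (2*M)/M = 2)
d(H) = 10 (d(H) = 5 - 1*(-5) = 5 + 5 = 10)
(d(-28) + l(-30))² = (10 + 2)² = 12² = 144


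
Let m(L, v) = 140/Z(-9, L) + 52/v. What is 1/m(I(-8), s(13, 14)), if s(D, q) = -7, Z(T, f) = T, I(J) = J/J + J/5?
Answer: -63/1448 ≈ -0.043508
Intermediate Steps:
I(J) = 1 + J/5 (I(J) = 1 + J*(⅕) = 1 + J/5)
m(L, v) = -140/9 + 52/v (m(L, v) = 140/(-9) + 52/v = 140*(-⅑) + 52/v = -140/9 + 52/v)
1/m(I(-8), s(13, 14)) = 1/(-140/9 + 52/(-7)) = 1/(-140/9 + 52*(-⅐)) = 1/(-140/9 - 52/7) = 1/(-1448/63) = -63/1448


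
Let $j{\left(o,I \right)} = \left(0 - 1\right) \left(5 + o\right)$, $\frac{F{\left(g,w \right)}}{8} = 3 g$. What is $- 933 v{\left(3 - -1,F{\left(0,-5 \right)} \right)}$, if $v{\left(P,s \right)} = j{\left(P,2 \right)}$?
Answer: $8397$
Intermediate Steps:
$F{\left(g,w \right)} = 24 g$ ($F{\left(g,w \right)} = 8 \cdot 3 g = 24 g$)
$j{\left(o,I \right)} = -5 - o$ ($j{\left(o,I \right)} = - (5 + o) = -5 - o$)
$v{\left(P,s \right)} = -5 - P$
$- 933 v{\left(3 - -1,F{\left(0,-5 \right)} \right)} = - 933 \left(-5 - \left(3 - -1\right)\right) = - 933 \left(-5 - \left(3 + 1\right)\right) = - 933 \left(-5 - 4\right) = \left(-933\right) \left(-9\right) = 8397$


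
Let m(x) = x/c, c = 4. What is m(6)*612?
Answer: 918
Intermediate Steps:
m(x) = x/4
m(6)*612 = ((1/4)*6)*612 = (3/2)*612 = 918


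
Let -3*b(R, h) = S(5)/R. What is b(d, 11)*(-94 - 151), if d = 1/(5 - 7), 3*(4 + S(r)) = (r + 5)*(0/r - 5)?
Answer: 30380/9 ≈ 3375.6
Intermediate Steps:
S(r) = -37/3 - 5*r/3 (S(r) = -4 + ((r + 5)*(0/r - 5))/3 = -4 + ((5 + r)*(0 - 5))/3 = -4 + ((5 + r)*(-5))/3 = -4 + (-25 - 5*r)/3 = -4 + (-25/3 - 5*r/3) = -37/3 - 5*r/3)
d = -1/2 (d = 1/(-2) = -1/2 ≈ -0.50000)
b(R, h) = 62/(9*R) (b(R, h) = -(-37/3 - 5/3*5)/(3*R) = -(-37/3 - 25/3)/(3*R) = -(-62)/(9*R) = 62/(9*R))
b(d, 11)*(-94 - 151) = (62/(9*(-1/2)))*(-94 - 151) = ((62/9)*(-2))*(-245) = -124/9*(-245) = 30380/9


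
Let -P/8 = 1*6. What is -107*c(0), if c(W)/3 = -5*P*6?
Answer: -462240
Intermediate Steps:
P = -48 (P = -8*6 = -48)
c(W) = 4320 (c(W) = 3*(-5*(-48)*6) = 3*(240*6) = 3*1440 = 4320)
-107*c(0) = -107*4320 = -462240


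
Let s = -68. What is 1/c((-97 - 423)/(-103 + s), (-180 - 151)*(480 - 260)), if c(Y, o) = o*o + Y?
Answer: 171/906770660920 ≈ 1.8858e-10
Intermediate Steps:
c(Y, o) = Y + o² (c(Y, o) = o² + Y = Y + o²)
1/c((-97 - 423)/(-103 + s), (-180 - 151)*(480 - 260)) = 1/((-97 - 423)/(-103 - 68) + ((-180 - 151)*(480 - 260))²) = 1/(-520/(-171) + (-331*220)²) = 1/(-520*(-1/171) + (-72820)²) = 1/(520/171 + 5302752400) = 1/(906770660920/171) = 171/906770660920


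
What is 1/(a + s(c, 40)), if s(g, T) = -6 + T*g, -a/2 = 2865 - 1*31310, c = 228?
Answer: 1/66004 ≈ 1.5151e-5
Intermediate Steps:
a = 56890 (a = -2*(2865 - 1*31310) = -2*(2865 - 31310) = -2*(-28445) = 56890)
1/(a + s(c, 40)) = 1/(56890 + (-6 + 40*228)) = 1/(56890 + (-6 + 9120)) = 1/(56890 + 9114) = 1/66004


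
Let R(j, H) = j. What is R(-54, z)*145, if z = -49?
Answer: -7830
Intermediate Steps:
R(-54, z)*145 = -54*145 = -7830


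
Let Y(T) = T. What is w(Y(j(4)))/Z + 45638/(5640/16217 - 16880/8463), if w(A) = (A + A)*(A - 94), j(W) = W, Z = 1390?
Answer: -435325776560151/15707808980 ≈ -27714.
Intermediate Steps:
w(A) = 2*A*(-94 + A) (w(A) = (2*A)*(-94 + A) = 2*A*(-94 + A))
w(Y(j(4)))/Z + 45638/(5640/16217 - 16880/8463) = (2*4*(-94 + 4))/1390 + 45638/(5640/16217 - 16880/8463) = (2*4*(-90))*(1/1390) + 45638/(5640*(1/16217) - 16880*1/8463) = -720*1/1390 + 45638/(5640/16217 - 16880/8463) = -72/139 + 45638/(-226011640/137244471) = -72/139 + 45638*(-137244471/226011640) = -72/139 - 3131781583749/113005820 = -435325776560151/15707808980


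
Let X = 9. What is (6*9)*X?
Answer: 486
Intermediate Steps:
(6*9)*X = (6*9)*9 = 54*9 = 486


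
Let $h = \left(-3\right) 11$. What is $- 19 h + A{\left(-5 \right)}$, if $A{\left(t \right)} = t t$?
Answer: $652$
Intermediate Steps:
$A{\left(t \right)} = t^{2}$
$h = -33$
$- 19 h + A{\left(-5 \right)} = \left(-19\right) \left(-33\right) + \left(-5\right)^{2} = 627 + 25 = 652$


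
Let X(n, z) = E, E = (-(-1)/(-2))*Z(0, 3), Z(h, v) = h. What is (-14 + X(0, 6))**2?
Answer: 196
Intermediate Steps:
E = 0 (E = -(-1)/(-2)*0 = -(-1)*(-1)/2*0 = -1*1/2*0 = -1/2*0 = 0)
X(n, z) = 0
(-14 + X(0, 6))**2 = (-14 + 0)**2 = (-14)**2 = 196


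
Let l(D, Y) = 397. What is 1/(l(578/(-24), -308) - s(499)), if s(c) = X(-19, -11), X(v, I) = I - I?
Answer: 1/397 ≈ 0.0025189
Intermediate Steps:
X(v, I) = 0
s(c) = 0
1/(l(578/(-24), -308) - s(499)) = 1/(397 - 1*0) = 1/(397 + 0) = 1/397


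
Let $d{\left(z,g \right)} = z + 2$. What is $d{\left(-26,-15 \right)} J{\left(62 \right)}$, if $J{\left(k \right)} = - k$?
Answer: $1488$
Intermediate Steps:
$d{\left(z,g \right)} = 2 + z$
$d{\left(-26,-15 \right)} J{\left(62 \right)} = \left(2 - 26\right) \left(\left(-1\right) 62\right) = \left(-24\right) \left(-62\right) = 1488$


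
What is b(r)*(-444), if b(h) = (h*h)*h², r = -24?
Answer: -147308544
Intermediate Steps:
b(h) = h⁴ (b(h) = h²*h² = h⁴)
b(r)*(-444) = (-24)⁴*(-444) = 331776*(-444) = -147308544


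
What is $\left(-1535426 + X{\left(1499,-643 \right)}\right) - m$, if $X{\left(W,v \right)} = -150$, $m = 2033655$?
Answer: $-3569231$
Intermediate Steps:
$\left(-1535426 + X{\left(1499,-643 \right)}\right) - m = \left(-1535426 - 150\right) - 2033655 = -1535576 - 2033655 = -3569231$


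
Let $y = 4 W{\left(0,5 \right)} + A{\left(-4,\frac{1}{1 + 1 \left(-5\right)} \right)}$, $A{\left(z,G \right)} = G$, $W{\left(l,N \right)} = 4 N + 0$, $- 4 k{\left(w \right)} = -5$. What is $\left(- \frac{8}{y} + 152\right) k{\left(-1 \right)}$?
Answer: $\frac{60570}{319} \approx 189.87$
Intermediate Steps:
$k{\left(w \right)} = \frac{5}{4}$ ($k{\left(w \right)} = \left(- \frac{1}{4}\right) \left(-5\right) = \frac{5}{4}$)
$W{\left(l,N \right)} = 4 N$
$y = \frac{319}{4}$ ($y = 4 \cdot 4 \cdot 5 + \frac{1}{1 + 1 \left(-5\right)} = 4 \cdot 20 + \frac{1}{1 - 5} = 80 + \frac{1}{-4} = 80 - \frac{1}{4} = \frac{319}{4} \approx 79.75$)
$\left(- \frac{8}{y} + 152\right) k{\left(-1 \right)} = \left(- \frac{8}{\frac{319}{4}} + 152\right) \frac{5}{4} = \left(\left(-8\right) \frac{4}{319} + 152\right) \frac{5}{4} = \left(- \frac{32}{319} + 152\right) \frac{5}{4} = \frac{48456}{319} \cdot \frac{5}{4} = \frac{60570}{319}$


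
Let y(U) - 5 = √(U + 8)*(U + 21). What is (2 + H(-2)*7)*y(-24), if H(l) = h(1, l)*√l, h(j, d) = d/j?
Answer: 2*(1 - 7*I*√2)*(5 - 12*I) ≈ -227.59 - 122.99*I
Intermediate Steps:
H(l) = l^(3/2) (H(l) = (l/1)*√l = (l*1)*√l = l*√l = l^(3/2))
y(U) = 5 + √(8 + U)*(21 + U) (y(U) = 5 + √(U + 8)*(U + 21) = 5 + √(8 + U)*(21 + U))
(2 + H(-2)*7)*y(-24) = (2 + (-2)^(3/2)*7)*(5 + 21*√(8 - 24) - 24*√(8 - 24)) = (2 - 2*I*√2*7)*(5 + 21*√(-16) - 96*I) = (2 - 14*I*√2)*(5 + 21*(4*I) - 96*I) = (2 - 14*I*√2)*(5 + 84*I - 96*I) = (2 - 14*I*√2)*(5 - 12*I)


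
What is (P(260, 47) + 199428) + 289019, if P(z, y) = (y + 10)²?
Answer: 491696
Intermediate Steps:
P(z, y) = (10 + y)²
(P(260, 47) + 199428) + 289019 = ((10 + 47)² + 199428) + 289019 = (57² + 199428) + 289019 = (3249 + 199428) + 289019 = 202677 + 289019 = 491696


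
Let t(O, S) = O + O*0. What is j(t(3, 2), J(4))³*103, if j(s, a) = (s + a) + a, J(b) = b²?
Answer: 4416125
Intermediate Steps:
t(O, S) = O (t(O, S) = O + 0 = O)
j(s, a) = s + 2*a (j(s, a) = (a + s) + a = s + 2*a)
j(t(3, 2), J(4))³*103 = (3 + 2*4²)³*103 = (3 + 2*16)³*103 = (3 + 32)³*103 = 35³*103 = 42875*103 = 4416125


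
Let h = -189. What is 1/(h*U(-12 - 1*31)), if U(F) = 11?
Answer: -1/2079 ≈ -0.00048100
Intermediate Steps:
1/(h*U(-12 - 1*31)) = 1/(-189*11) = 1/(-2079) = -1/2079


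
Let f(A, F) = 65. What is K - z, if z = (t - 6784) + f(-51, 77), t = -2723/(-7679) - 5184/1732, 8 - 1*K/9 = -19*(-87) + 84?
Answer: -4198705567/475001 ≈ -8839.4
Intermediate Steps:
K = -15561 (K = 72 - 9*(-19*(-87) + 84) = 72 - 9*(1653 + 84) = 72 - 9*1737 = 72 - 15633 = -15561)
t = -1253275/475001 (t = -2723*(-1/7679) - 5184*1/1732 = 389/1097 - 1296/433 = -1253275/475001 ≈ -2.6385)
z = -3192784994/475001 (z = (-1253275/475001 - 6784) + 65 = -3223660059/475001 + 65 = -3192784994/475001 ≈ -6721.6)
K - z = -15561 - 1*(-3192784994/475001) = -15561 + 3192784994/475001 = -4198705567/475001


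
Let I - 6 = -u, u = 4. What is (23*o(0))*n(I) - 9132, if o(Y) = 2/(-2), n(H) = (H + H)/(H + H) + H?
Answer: -9201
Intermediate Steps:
I = 2 (I = 6 - 1*4 = 6 - 4 = 2)
n(H) = 1 + H (n(H) = (2*H)/((2*H)) + H = (2*H)*(1/(2*H)) + H = 1 + H)
o(Y) = -1 (o(Y) = 2*(-1/2) = -1)
(23*o(0))*n(I) - 9132 = (23*(-1))*(1 + 2) - 9132 = -23*3 - 9132 = -69 - 9132 = -9201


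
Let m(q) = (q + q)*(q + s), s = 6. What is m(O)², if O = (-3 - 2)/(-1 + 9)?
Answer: 46225/1024 ≈ 45.142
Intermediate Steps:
O = -5/8 ≈ -0.62500
m(q) = 2*q*(6 + q) (m(q) = (q + q)*(q + 6) = (2*q)*(6 + q) = 2*q*(6 + q))
m(O)² = (2*(-5/8)*(6 - 5/8))² = (2*(-5/8)*(43/8))² = (-215/32)² = 46225/1024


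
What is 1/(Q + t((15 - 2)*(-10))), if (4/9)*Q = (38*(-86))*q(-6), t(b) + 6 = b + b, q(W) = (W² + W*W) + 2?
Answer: -1/544388 ≈ -1.8369e-6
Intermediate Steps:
q(W) = 2 + 2*W² (q(W) = (W² + W²) + 2 = 2*W² + 2 = 2 + 2*W²)
t(b) = -6 + 2*b (t(b) = -6 + (b + b) = -6 + 2*b)
Q = -544122 (Q = 9*((38*(-86))*(2 + 2*(-6)²))/4 = 9*(-3268*(2 + 2*36))/4 = 9*(-3268*(2 + 72))/4 = 9*(-3268*74)/4 = (9/4)*(-241832) = -544122)
1/(Q + t((15 - 2)*(-10))) = 1/(-544122 + (-6 + 2*((15 - 2)*(-10)))) = 1/(-544122 + (-6 + 2*(13*(-10)))) = 1/(-544122 + (-6 + 2*(-130))) = 1/(-544122 + (-6 - 260)) = 1/(-544122 - 266) = 1/(-544388) = -1/544388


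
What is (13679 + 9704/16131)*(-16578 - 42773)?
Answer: -13096727171203/16131 ≈ -8.1190e+8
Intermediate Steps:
(13679 + 9704/16131)*(-16578 - 42773) = (13679 + 9704*(1/16131))*(-59351) = (13679 + 9704/16131)*(-59351) = (220665653/16131)*(-59351) = -13096727171203/16131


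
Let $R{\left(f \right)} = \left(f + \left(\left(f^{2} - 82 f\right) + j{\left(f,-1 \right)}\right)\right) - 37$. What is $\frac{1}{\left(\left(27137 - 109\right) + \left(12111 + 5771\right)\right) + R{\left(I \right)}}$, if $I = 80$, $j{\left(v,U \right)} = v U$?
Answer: $\frac{1}{44713} \approx 2.2365 \cdot 10^{-5}$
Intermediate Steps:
$j{\left(v,U \right)} = U v$
$R{\left(f \right)} = -37 + f^{2} - 82 f$ ($R{\left(f \right)} = \left(f - \left(- f^{2} + 83 f\right)\right) - 37 = \left(f + \left(f^{2} - 83 f\right)\right) - 37 = \left(f^{2} - 82 f\right) - 37 = -37 + f^{2} - 82 f$)
$\frac{1}{\left(\left(27137 - 109\right) + \left(12111 + 5771\right)\right) + R{\left(I \right)}} = \frac{1}{\left(\left(27137 - 109\right) + \left(12111 + 5771\right)\right) - \left(6597 - 6400\right)} = \frac{1}{\left(27028 + 17882\right) - 197} = \frac{1}{44910 - 197} = \frac{1}{44713}$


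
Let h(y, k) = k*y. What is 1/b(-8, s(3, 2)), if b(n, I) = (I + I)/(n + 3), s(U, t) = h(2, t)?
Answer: -5/8 ≈ -0.62500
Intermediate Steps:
s(U, t) = 2*t (s(U, t) = t*2 = 2*t)
b(n, I) = 2*I/(3 + n) (b(n, I) = (2*I)/(3 + n) = 2*I/(3 + n))
1/b(-8, s(3, 2)) = 1/(2*(2*2)/(3 - 8)) = 1/(2*4/(-5)) = 1/(2*4*(-⅕)) = 1/(-8/5) = -5/8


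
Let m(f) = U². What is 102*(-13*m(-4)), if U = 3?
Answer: -11934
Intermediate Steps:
m(f) = 9 (m(f) = 3² = 9)
102*(-13*m(-4)) = 102*(-13*9) = 102*(-117) = -11934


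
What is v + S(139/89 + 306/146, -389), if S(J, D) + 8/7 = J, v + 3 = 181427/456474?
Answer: -1820980277/20759981046 ≈ -0.087716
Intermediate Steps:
v = -1187995/456474 (v = -3 + 181427/456474 = -1187995/456474 ≈ -2.6025)
S(J, D) = -8/7 + J
v + S(139/89 + 306/146, -389) = -1187995/456474 + (-8/7 + (139/89 + 306/146)) = -1187995/456474 + (-8/7 + (139*(1/89) + 306*(1/146))) = -1187995/456474 + (-8/7 + (139/89 + 153/73)) = -1187995/456474 + (-8/7 + 23764/6497) = -1187995/456474 + 114372/45479 = -1820980277/20759981046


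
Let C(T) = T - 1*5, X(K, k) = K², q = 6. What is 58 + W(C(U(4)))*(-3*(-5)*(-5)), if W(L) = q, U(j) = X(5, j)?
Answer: -392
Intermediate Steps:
U(j) = 25 (U(j) = 5² = 25)
C(T) = -5 + T (C(T) = T - 5 = -5 + T)
W(L) = 6
58 + W(C(U(4)))*(-3*(-5)*(-5)) = 58 + 6*(-3*(-5)*(-5)) = 58 + 6*(15*(-5)) = 58 + 6*(-75) = 58 - 450 = -392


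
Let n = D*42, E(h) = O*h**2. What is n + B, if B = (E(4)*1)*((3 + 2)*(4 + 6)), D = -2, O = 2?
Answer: 1516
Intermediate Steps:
E(h) = 2*h**2
B = 1600 (B = ((2*4**2)*1)*((3 + 2)*(4 + 6)) = ((2*16)*1)*(5*10) = (32*1)*50 = 32*50 = 1600)
n = -84 (n = -2*42 = -84)
n + B = -84 + 1600 = 1516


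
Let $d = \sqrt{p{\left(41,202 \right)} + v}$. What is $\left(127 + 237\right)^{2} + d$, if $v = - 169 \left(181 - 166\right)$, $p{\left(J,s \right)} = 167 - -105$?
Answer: $132496 + i \sqrt{2263} \approx 1.325 \cdot 10^{5} + 47.571 i$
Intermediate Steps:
$p{\left(J,s \right)} = 272$ ($p{\left(J,s \right)} = 167 + 105 = 272$)
$v = -2535$ ($v = \left(-169\right) 15 = -2535$)
$d = i \sqrt{2263}$ ($d = \sqrt{272 - 2535} = \sqrt{-2263} = i \sqrt{2263} \approx 47.571 i$)
$\left(127 + 237\right)^{2} + d = \left(127 + 237\right)^{2} + i \sqrt{2263} = 364^{2} + i \sqrt{2263} = 132496 + i \sqrt{2263}$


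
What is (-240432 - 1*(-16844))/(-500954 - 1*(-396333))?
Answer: 223588/104621 ≈ 2.1371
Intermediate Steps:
(-240432 - 1*(-16844))/(-500954 - 1*(-396333)) = (-240432 + 16844)/(-500954 + 396333) = -223588/(-104621) = -223588*(-1/104621) = 223588/104621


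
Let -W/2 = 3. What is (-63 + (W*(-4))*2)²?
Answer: 225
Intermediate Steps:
W = -6 (W = -2*3 = -6)
(-63 + (W*(-4))*2)² = (-63 - 6*(-4)*2)² = (-63 + 24*2)² = (-63 + 48)² = (-15)² = 225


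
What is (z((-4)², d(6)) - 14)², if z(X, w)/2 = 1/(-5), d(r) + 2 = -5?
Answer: 5184/25 ≈ 207.36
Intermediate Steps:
d(r) = -7 (d(r) = -2 - 5 = -7)
z(X, w) = -⅖ (z(X, w) = 2/(-5) = 2*(-⅕) = -⅖)
(z((-4)², d(6)) - 14)² = (-⅖ - 14)² = (-72/5)² = 5184/25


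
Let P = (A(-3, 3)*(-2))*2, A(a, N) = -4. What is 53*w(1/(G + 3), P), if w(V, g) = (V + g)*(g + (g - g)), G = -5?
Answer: 13144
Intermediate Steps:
P = 16 (P = -4*(-2)*2 = 8*2 = 16)
w(V, g) = g*(V + g) (w(V, g) = (V + g)*(g + 0) = (V + g)*g = g*(V + g))
53*w(1/(G + 3), P) = 53*(16*(1/(-5 + 3) + 16)) = 53*(16*(1/(-2) + 16)) = 53*(16*(-½ + 16)) = 53*(16*(31/2)) = 53*248 = 13144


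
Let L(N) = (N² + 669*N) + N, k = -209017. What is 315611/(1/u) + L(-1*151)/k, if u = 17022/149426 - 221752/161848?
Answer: -125258960721378804115/315933104744951 ≈ -3.9647e+5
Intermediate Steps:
L(N) = N² + 670*N
u = -1898783606/1511518703 (u = 17022*(1/149426) - 221752*1/161848 = 8511/74713 - 27719/20231 = -1898783606/1511518703 ≈ -1.2562)
315611/(1/u) + L(-1*151)/k = 315611/(1/(-1898783606/1511518703)) + ((-1*151)*(670 - 1*151))/(-209017) = 315611/(-1511518703/1898783606) - 151*(670 - 151)*(-1/209017) = 315611*(-1898783606/1511518703) - 151*519*(-1/209017) = -599276992673266/1511518703 - 78369*(-1/209017) = -599276992673266/1511518703 + 78369/209017 = -125258960721378804115/315933104744951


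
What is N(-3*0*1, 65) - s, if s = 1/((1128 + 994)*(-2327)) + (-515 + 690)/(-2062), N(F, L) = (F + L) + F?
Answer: 165672516583/2545484357 ≈ 65.085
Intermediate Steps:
N(F, L) = L + 2*F
s = -216033378/2545484357 (s = -1/2327/2122 + 175*(-1/2062) = (1/2122)*(-1/2327) - 175/2062 = -1/4937894 - 175/2062 = -216033378/2545484357 ≈ -0.084869)
N(-3*0*1, 65) - s = (65 + 2*(-3*0*1)) - 1*(-216033378/2545484357) = (65 + 2*(0*1)) + 216033378/2545484357 = (65 + 2*0) + 216033378/2545484357 = (65 + 0) + 216033378/2545484357 = 65 + 216033378/2545484357 = 165672516583/2545484357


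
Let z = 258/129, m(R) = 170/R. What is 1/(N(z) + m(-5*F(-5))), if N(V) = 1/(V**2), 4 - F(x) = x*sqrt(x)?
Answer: 4*(-4*I + 5*sqrt(5))/(5*sqrt(5) + 132*I) ≈ -0.091857 - 0.34658*I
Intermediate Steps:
F(x) = 4 - x**(3/2) (F(x) = 4 - x*sqrt(x) = 4 - x**(3/2))
z = 2 (z = 258*(1/129) = 2)
N(V) = V**(-2)
1/(N(z) + m(-5*F(-5))) = 1/(2**(-2) + 170/((-5*(4 - (-5)**(3/2))))) = 1/(1/4 + 170/((-5*(4 - (-5)*I*sqrt(5))))) = 1/(1/4 + 170/((-5*(4 + 5*I*sqrt(5))))) = 1/(1/4 + 170/(-20 - 25*I*sqrt(5)))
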